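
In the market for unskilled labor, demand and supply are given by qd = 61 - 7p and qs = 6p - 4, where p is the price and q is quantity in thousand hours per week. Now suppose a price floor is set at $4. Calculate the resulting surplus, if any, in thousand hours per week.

In a free market, 61 - 7p = 6p - 4 gives the equilibrium p* = 5, q* = 26.
Since 4 is below p* = 5, the floor does not bind and the free-market outcome prevails.
Since the control does not bind, there is no surplus.

0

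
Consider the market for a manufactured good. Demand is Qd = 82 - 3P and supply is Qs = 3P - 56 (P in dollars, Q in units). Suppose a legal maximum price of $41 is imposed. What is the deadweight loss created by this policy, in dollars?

0

Equilibrium: 82 - 3P = 3P - 56, so 138 = 6P and P* = 23, Q* = 13.
The ceiling of 41 is above the equilibrium price 23, so it is not binding; the market clears at P* = 23, Q* = 13.
Since the control does not bind, no trades are prevented and deadweight loss is zero.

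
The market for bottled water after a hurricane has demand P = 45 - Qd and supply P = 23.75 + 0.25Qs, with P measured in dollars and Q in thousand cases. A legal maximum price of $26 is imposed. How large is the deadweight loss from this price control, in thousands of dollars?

Rearranging demand gives Qd = 45 - P; rearranging supply gives Qs = 4P - 95. In a free market, 45 - P = 4P - 95 gives the equilibrium P* = 28, Q* = 17.
Since 26 < 28, the ceiling is binding.
At P = 26: Qd = 45 - 26 = 19 and Qs = 4·26 - 95 = 9.
Quantity traded falls to 9. At Q = 9 the demand price is 45 - 9 = 36 and the supply price is (95 + 9)/4 = 26.
Deadweight loss = ½ · (36 - 26) · (17 - 9) = ½ · 10 · 8 = 40.

40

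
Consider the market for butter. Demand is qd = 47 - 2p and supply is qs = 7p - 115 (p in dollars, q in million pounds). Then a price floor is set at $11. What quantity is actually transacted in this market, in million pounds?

11

Setting quantity demanded equal to quantity supplied, 47 - 2p = 7p - 115, gives p* = 18 and q* = 11.
The floor of 11 is below the equilibrium price 18, so it is not binding; the market clears at p* = 18, q* = 11.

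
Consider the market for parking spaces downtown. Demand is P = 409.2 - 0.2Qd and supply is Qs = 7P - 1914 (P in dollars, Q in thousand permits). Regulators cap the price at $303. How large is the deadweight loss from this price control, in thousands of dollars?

6123.6

Rearranging demand gives Qd = 2046 - 5P. Without the control the market clears where 2046 - 5P = 7P - 1914, i.e. P* = 330 and Q* = 396.
Because the ceiling (303) lies below the market-clearing price, it is binding.
At P = 303: Qd = 2046 - 5·303 = 531 and Qs = 7·303 - 1914 = 207.
Quantity traded falls to 207. At Q = 207 the demand price is (2046 - 207)/5 = 367.8 and the supply price is (1914 + 207)/7 = 303.
Deadweight loss = ½ · (367.8 - 303) · (396 - 207) = ½ · 64.8 · 189 = 6123.6.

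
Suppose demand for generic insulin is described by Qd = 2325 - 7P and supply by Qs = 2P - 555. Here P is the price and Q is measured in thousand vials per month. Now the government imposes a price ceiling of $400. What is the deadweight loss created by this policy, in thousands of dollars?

Without the control the market clears where 2325 - 7P = 2P - 555, i.e. P* = 320 and Q* = 85.
The ceiling of 400 is above the equilibrium price 320, so it is not binding; the market clears at P* = 320, Q* = 85.
Since the control does not bind, no trades are prevented and deadweight loss is zero.

0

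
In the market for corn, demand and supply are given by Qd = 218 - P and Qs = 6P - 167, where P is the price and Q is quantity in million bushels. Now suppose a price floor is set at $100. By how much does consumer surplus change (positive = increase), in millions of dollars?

Setting quantity demanded equal to quantity supplied, 218 - P = 6P - 167, gives P* = 55 and Q* = 163.
Since 100 > 55, the floor is binding.
At P = 100: Qd = 218 - 100 = 118 and Qs = 6·100 - 167 = 433.
Consumer surplus without the control is ½ · (218 - 55) · 163 = 13284.5.
With the floor, consumers buy 118 units at 100, so CS = ½ · (218 - 100) · 118 = 6962.
Change in consumer surplus = 6962 - 13284.5 = -6322.5.

-6322.5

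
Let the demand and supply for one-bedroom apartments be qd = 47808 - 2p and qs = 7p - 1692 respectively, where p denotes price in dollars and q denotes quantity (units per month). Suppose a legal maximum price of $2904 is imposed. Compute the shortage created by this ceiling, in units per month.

Equilibrium: 47808 - 2p = 7p - 1692, so 49500 = 9p and p* = 5500, q* = 36808.
The ceiling of 2904 is below the equilibrium price 5500, so it binds.
At p = 2904: qd = 47808 - 2·2904 = 42000 and qs = 7·2904 - 1692 = 18636.
Shortage = qd - qs = 42000 - 18636 = 23364.

23364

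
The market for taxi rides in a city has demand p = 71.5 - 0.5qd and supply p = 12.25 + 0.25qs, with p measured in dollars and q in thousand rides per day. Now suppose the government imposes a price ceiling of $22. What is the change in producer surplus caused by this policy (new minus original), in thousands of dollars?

-590

Rearranging demand gives qd = 143 - 2p; rearranging supply gives qs = 4p - 49. Setting quantity demanded equal to quantity supplied, 143 - 2p = 4p - 49, gives p* = 32 and q* = 79.
Since 22 < 32, the ceiling is binding.
At p = 22: qd = 143 - 2·22 = 99 and qs = 4·22 - 49 = 39.
Producer surplus without the control is ½ · (32 - 12.25) · 79 = 780.125.
With the ceiling, producers sell 39 units at 22, so PS = ½ · (22 - 12.25) · 39 = 190.125.
Change in producer surplus = 190.125 - 780.125 = -590.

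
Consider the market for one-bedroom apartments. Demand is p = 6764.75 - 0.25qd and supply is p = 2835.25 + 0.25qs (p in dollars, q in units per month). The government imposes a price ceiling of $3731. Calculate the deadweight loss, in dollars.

Rearranging demand gives qd = 27059 - 4p; rearranging supply gives qs = 4p - 11341. In a free market, 27059 - 4p = 4p - 11341 gives the equilibrium p* = 4800, q* = 7859.
Since 3731 < 4800, the ceiling is binding.
At p = 3731: qd = 27059 - 4·3731 = 12135 and qs = 4·3731 - 11341 = 3583.
Quantity traded falls to 3583. At q = 3583 the demand price is (27059 - 3583)/4 = 5869 and the supply price is (11341 + 3583)/4 = 3731.
Deadweight loss = ½ · (5869 - 3731) · (7859 - 3583) = ½ · 2138 · 4276 = 4571044.

4571044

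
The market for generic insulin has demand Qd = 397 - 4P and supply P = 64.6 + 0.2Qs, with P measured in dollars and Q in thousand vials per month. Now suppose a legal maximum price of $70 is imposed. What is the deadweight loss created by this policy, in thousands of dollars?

Rearranging supply gives Qs = 5P - 323. Equilibrium: 397 - 4P = 5P - 323, so 720 = 9P and P* = 80, Q* = 77.
Because the ceiling (70) lies below the market-clearing price, it is binding.
At P = 70: Qd = 397 - 4·70 = 117 and Qs = 5·70 - 323 = 27.
Quantity traded falls to 27. At Q = 27 the demand price is (397 - 27)/4 = 92.5 and the supply price is (323 + 27)/5 = 70.
Deadweight loss = ½ · (92.5 - 70) · (77 - 27) = ½ · 22.5 · 50 = 562.5.

562.5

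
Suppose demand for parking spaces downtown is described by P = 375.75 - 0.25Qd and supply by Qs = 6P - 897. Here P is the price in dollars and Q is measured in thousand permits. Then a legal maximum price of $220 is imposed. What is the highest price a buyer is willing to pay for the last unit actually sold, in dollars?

Rearranging demand gives Qd = 1503 - 4P. Setting quantity demanded equal to quantity supplied, 1503 - 4P = 6P - 897, gives P* = 240 and Q* = 543.
Because the ceiling (220) lies below the market-clearing price, it is binding.
At P = 220: Qd = 1503 - 4·220 = 623 and Qs = 6·220 - 897 = 423.
Only 423 units reach the market. On the demand curve, the marginal buyer's willingness to pay at Q = 423 is (1503 - 423)/4 = 270.

270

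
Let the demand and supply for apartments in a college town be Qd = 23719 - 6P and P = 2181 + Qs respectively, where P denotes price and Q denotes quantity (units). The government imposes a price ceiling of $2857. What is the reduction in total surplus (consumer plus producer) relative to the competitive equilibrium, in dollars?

Rearranging supply gives Qs = P - 2181. Without the control the market clears where 23719 - 6P = P - 2181, i.e. P* = 3700 and Q* = 1519.
The ceiling of 2857 is below the equilibrium price 3700, so it binds.
At P = 2857: Qd = 23719 - 6·2857 = 6577 and Qs = 2857 - 2181 = 676.
Quantity traded falls to 676. At Q = 676 the demand price is (23719 - 676)/6 = 3840.5 and the supply price is 2181 + 676 = 2857.
Deadweight loss = ½ · (3840.5 - 2857) · (1519 - 676) = ½ · 983.5 · 843 = 414545.25.

414545.25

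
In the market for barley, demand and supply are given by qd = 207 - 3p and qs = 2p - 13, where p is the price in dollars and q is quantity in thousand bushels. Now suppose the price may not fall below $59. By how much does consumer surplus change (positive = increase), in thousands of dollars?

In a free market, 207 - 3p = 2p - 13 gives the equilibrium p* = 44, q* = 75.
The floor of 59 is above the equilibrium price 44, so it binds.
At p = 59: qd = 207 - 3·59 = 30 and qs = 2·59 - 13 = 105.
Consumer surplus without the control is ½ · (69 - 44) · 75 = 937.5.
With the floor, consumers buy 30 units at 59, so CS = ½ · (69 - 59) · 30 = 150.
Change in consumer surplus = 150 - 937.5 = -787.5.

-787.5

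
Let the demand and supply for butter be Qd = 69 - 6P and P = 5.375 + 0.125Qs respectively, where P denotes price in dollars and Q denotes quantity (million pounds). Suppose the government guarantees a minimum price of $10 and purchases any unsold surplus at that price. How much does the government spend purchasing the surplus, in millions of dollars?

Rearranging supply gives Qs = 8P - 43. In a free market, 69 - 6P = 8P - 43 gives the equilibrium P* = 8, Q* = 21.
The floor of 10 is above the equilibrium price 8, so it binds.
At P = 10: Qd = 69 - 6·10 = 9 and Qs = 8·10 - 43 = 37.
Surplus = Qs - Qd = 28.
Government expenditure = surplus × support price = 28 × 10 = 280.

280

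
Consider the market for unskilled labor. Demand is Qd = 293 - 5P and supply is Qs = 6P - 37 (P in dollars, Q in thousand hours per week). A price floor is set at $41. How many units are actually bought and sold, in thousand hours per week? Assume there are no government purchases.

Without the control the market clears where 293 - 5P = 6P - 37, i.e. P* = 30 and Q* = 143.
Since 41 > 30, the floor is binding.
At P = 41: Qd = 293 - 5·41 = 88 and Qs = 6·41 - 37 = 209.
The quantity actually transacted is the short side, demand: 88.

88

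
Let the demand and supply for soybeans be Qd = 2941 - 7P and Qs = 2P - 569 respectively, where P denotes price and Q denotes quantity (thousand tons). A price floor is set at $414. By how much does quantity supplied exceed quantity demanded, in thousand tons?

216

Equilibrium: 2941 - 7P = 2P - 569, so 3510 = 9P and P* = 390, Q* = 211.
Since 414 > 390, the floor is binding.
At P = 414: Qd = 2941 - 7·414 = 43 and Qs = 2·414 - 569 = 259.
Surplus = Qs - Qd = 259 - 43 = 216.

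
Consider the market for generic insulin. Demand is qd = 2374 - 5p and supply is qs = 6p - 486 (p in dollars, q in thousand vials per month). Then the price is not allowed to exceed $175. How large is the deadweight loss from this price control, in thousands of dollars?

Equilibrium: 2374 - 5p = 6p - 486, so 2860 = 11p and p* = 260, q* = 1074.
The ceiling of 175 is below the equilibrium price 260, so it binds.
At p = 175: qd = 2374 - 5·175 = 1499 and qs = 6·175 - 486 = 564.
Quantity traded falls to 564. At q = 564 the demand price is (2374 - 564)/5 = 362 and the supply price is (486 + 564)/6 = 175.
Deadweight loss = ½ · (362 - 175) · (1074 - 564) = ½ · 187 · 510 = 47685.

47685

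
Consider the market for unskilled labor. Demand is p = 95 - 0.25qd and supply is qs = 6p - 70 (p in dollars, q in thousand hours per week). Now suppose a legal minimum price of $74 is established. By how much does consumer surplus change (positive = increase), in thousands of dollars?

Rearranging demand gives qd = 380 - 4p. In a free market, 380 - 4p = 6p - 70 gives the equilibrium p* = 45, q* = 200.
The floor of 74 is above the equilibrium price 45, so it binds.
At p = 74: qd = 380 - 4·74 = 84 and qs = 6·74 - 70 = 374.
Consumer surplus without the control is ½ · (95 - 45) · 200 = 5000.
With the floor, consumers buy 84 units at 74, so CS = ½ · (95 - 74) · 84 = 882.
Change in consumer surplus = 882 - 5000 = -4118.

-4118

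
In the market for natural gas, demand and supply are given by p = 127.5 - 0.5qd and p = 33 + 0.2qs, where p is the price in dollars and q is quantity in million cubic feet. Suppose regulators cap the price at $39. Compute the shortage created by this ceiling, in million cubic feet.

147

Rearranging demand gives qd = 255 - 2p; rearranging supply gives qs = 5p - 165. Without the control the market clears where 255 - 2p = 5p - 165, i.e. p* = 60 and q* = 135.
The ceiling of 39 is below the equilibrium price 60, so it binds.
At p = 39: qd = 255 - 2·39 = 177 and qs = 5·39 - 165 = 30.
Shortage = qd - qs = 177 - 30 = 147.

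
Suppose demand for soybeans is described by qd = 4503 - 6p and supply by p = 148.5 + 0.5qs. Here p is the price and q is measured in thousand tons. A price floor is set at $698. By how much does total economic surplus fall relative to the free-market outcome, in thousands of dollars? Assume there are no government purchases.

115248

Rearranging supply gives qs = 2p - 297. In a free market, 4503 - 6p = 2p - 297 gives the equilibrium p* = 600, q* = 903.
Since 698 > 600, the floor is binding.
At p = 698: qd = 4503 - 6·698 = 315 and qs = 2·698 - 297 = 1099.
Quantity traded falls to 315. At q = 315 the demand price is (4503 - 315)/6 = 698 and the supply price is (297 + 315)/2 = 306.
Deadweight loss = ½ · (698 - 306) · (903 - 315) = ½ · 392 · 588 = 115248.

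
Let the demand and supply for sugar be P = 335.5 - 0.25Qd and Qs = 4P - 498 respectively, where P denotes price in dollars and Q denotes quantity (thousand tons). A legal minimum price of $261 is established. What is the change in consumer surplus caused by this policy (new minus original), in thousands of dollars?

-11160

Rearranging demand gives Qd = 1342 - 4P. In a free market, 1342 - 4P = 4P - 498 gives the equilibrium P* = 230, Q* = 422.
The floor of 261 is above the equilibrium price 230, so it binds.
At P = 261: Qd = 1342 - 4·261 = 298 and Qs = 4·261 - 498 = 546.
Consumer surplus without the control is ½ · (335.5 - 230) · 422 = 22260.5.
With the floor, consumers buy 298 units at 261, so CS = ½ · (335.5 - 261) · 298 = 11100.5.
Change in consumer surplus = 11100.5 - 22260.5 = -11160.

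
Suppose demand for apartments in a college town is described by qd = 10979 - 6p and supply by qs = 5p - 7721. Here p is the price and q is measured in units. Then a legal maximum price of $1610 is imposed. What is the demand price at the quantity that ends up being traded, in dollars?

Equilibrium: 10979 - 6p = 5p - 7721, so 18700 = 11p and p* = 1700, q* = 779.
Because the ceiling (1610) lies below the market-clearing price, it is binding.
At p = 1610: qd = 10979 - 6·1610 = 1319 and qs = 5·1610 - 7721 = 329.
Only 329 units reach the market. On the demand curve, the marginal buyer's willingness to pay at q = 329 is (10979 - 329)/6 = 1775.

1775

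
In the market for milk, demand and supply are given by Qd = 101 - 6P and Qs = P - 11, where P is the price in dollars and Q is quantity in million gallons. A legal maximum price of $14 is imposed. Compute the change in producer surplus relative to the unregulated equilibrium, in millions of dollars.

Equilibrium: 101 - 6P = P - 11, so 112 = 7P and P* = 16, Q* = 5.
Since 14 < 16, the ceiling is binding.
At P = 14: Qd = 101 - 6·14 = 17 and Qs = 14 - 11 = 3.
Producer surplus without the control is ½ · (16 - 11) · 5 = 12.5.
With the ceiling, producers sell 3 units at 14, so PS = ½ · (14 - 11) · 3 = 4.5.
Change in producer surplus = 4.5 - 12.5 = -8.

-8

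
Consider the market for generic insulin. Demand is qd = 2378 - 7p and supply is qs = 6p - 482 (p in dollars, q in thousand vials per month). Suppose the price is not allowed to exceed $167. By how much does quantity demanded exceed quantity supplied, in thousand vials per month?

689

Setting quantity demanded equal to quantity supplied, 2378 - 7p = 6p - 482, gives p* = 220 and q* = 838.
The ceiling of 167 is below the equilibrium price 220, so it binds.
At p = 167: qd = 2378 - 7·167 = 1209 and qs = 6·167 - 482 = 520.
Shortage = qd - qs = 1209 - 520 = 689.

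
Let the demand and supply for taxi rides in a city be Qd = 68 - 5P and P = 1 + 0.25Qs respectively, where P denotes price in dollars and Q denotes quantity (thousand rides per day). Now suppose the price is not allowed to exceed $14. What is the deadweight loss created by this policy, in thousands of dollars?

Rearranging supply gives Qs = 4P - 4. Without the control the market clears where 68 - 5P = 4P - 4, i.e. P* = 8 and Q* = 28.
The ceiling of 14 is above the equilibrium price 8, so it is not binding; the market clears at P* = 8, Q* = 28.
Since the control does not bind, no trades are prevented and deadweight loss is zero.

0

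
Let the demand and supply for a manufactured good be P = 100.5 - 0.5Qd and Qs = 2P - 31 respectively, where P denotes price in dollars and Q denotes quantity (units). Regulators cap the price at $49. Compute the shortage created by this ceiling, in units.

36

Rearranging demand gives Qd = 201 - 2P. Without the control the market clears where 201 - 2P = 2P - 31, i.e. P* = 58 and Q* = 85.
Because the ceiling (49) lies below the market-clearing price, it is binding.
At P = 49: Qd = 201 - 2·49 = 103 and Qs = 2·49 - 31 = 67.
Shortage = Qd - Qs = 103 - 67 = 36.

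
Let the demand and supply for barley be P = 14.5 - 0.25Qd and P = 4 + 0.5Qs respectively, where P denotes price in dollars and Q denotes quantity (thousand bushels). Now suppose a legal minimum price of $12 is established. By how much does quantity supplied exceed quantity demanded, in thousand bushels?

Rearranging demand gives Qd = 58 - 4P; rearranging supply gives Qs = 2P - 8. In a free market, 58 - 4P = 2P - 8 gives the equilibrium P* = 11, Q* = 14.
Because the floor (12) lies above the market-clearing price, it is binding.
At P = 12: Qd = 58 - 4·12 = 10 and Qs = 2·12 - 8 = 16.
Surplus = Qs - Qd = 16 - 10 = 6.

6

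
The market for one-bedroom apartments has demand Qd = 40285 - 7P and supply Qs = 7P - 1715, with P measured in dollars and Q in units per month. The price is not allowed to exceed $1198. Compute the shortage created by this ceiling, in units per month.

25228

Without the control the market clears where 40285 - 7P = 7P - 1715, i.e. P* = 3000 and Q* = 19285.
The ceiling of 1198 is below the equilibrium price 3000, so it binds.
At P = 1198: Qd = 40285 - 7·1198 = 31899 and Qs = 7·1198 - 1715 = 6671.
Shortage = Qd - Qs = 31899 - 6671 = 25228.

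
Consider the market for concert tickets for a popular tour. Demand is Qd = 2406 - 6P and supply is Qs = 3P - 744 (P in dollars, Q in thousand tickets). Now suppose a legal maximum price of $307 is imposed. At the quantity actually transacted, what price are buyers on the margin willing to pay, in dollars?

Without the control the market clears where 2406 - 6P = 3P - 744, i.e. P* = 350 and Q* = 306.
The ceiling of 307 is below the equilibrium price 350, so it binds.
At P = 307: Qd = 2406 - 6·307 = 564 and Qs = 3·307 - 744 = 177.
Only 177 units reach the market. On the demand curve, the marginal buyer's willingness to pay at Q = 177 is (2406 - 177)/6 = 371.5.

371.5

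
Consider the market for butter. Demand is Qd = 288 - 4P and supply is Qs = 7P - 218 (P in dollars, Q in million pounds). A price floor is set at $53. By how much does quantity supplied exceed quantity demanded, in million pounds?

77

In a free market, 288 - 4P = 7P - 218 gives the equilibrium P* = 46, Q* = 104.
Since 53 > 46, the floor is binding.
At P = 53: Qd = 288 - 4·53 = 76 and Qs = 7·53 - 218 = 153.
Surplus = Qs - Qd = 153 - 76 = 77.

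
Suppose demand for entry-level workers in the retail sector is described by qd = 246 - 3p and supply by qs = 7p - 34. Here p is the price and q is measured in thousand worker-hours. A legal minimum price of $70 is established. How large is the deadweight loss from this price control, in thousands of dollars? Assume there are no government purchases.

In a free market, 246 - 3p = 7p - 34 gives the equilibrium p* = 28, q* = 162.
The floor of 70 is above the equilibrium price 28, so it binds.
At p = 70: qd = 246 - 3·70 = 36 and qs = 7·70 - 34 = 456.
Quantity traded falls to 36. At q = 36 the demand price is (246 - 36)/3 = 70 and the supply price is (34 + 36)/7 = 10.
Deadweight loss = ½ · (70 - 10) · (162 - 36) = ½ · 60 · 126 = 3780.

3780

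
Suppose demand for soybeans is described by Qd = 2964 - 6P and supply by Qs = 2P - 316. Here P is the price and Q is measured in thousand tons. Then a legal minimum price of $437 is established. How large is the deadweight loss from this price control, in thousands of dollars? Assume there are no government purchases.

8748

Without the control the market clears where 2964 - 6P = 2P - 316, i.e. P* = 410 and Q* = 504.
Since 437 > 410, the floor is binding.
At P = 437: Qd = 2964 - 6·437 = 342 and Qs = 2·437 - 316 = 558.
Quantity traded falls to 342. At Q = 342 the demand price is (2964 - 342)/6 = 437 and the supply price is (316 + 342)/2 = 329.
Deadweight loss = ½ · (437 - 329) · (504 - 342) = ½ · 108 · 162 = 8748.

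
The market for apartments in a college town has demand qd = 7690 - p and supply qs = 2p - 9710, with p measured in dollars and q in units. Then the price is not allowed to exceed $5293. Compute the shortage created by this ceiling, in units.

Setting quantity demanded equal to quantity supplied, 7690 - p = 2p - 9710, gives p* = 5800 and q* = 1890.
Since 5293 < 5800, the ceiling is binding.
At p = 5293: qd = 7690 - 5293 = 2397 and qs = 2·5293 - 9710 = 876.
Shortage = qd - qs = 2397 - 876 = 1521.

1521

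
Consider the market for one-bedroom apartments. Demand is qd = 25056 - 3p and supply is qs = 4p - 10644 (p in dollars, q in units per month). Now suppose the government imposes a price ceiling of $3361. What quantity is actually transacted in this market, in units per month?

2800

Without the control the market clears where 25056 - 3p = 4p - 10644, i.e. p* = 5100 and q* = 9756.
Since 3361 < 5100, the ceiling is binding.
At p = 3361: qd = 25056 - 3·3361 = 14973 and qs = 4·3361 - 10644 = 2800.
The quantity actually transacted is the short side, supply: 2800.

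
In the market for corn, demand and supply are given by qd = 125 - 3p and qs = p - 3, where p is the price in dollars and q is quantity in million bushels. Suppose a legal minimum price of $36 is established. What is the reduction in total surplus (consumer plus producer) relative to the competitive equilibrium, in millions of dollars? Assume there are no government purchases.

Setting quantity demanded equal to quantity supplied, 125 - 3p = p - 3, gives p* = 32 and q* = 29.
Because the floor (36) lies above the market-clearing price, it is binding.
At p = 36: qd = 125 - 3·36 = 17 and qs = 36 - 3 = 33.
Quantity traded falls to 17. At q = 17 the demand price is (125 - 17)/3 = 36 and the supply price is 3 + 17 = 20.
Deadweight loss = ½ · (36 - 20) · (29 - 17) = ½ · 16 · 12 = 96.

96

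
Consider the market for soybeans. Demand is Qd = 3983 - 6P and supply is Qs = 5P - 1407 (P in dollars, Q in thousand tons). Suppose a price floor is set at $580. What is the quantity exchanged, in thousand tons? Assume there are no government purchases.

Equilibrium: 3983 - 6P = 5P - 1407, so 5390 = 11P and P* = 490, Q* = 1043.
The floor of 580 is above the equilibrium price 490, so it binds.
At P = 580: Qd = 3983 - 6·580 = 503 and Qs = 5·580 - 1407 = 1493.
The quantity actually transacted is the short side, demand: 503.

503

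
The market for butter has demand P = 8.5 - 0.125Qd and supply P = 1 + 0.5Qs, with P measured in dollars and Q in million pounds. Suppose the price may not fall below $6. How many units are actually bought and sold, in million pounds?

12

Rearranging demand gives Qd = 68 - 8P; rearranging supply gives Qs = 2P - 2. Equilibrium: 68 - 8P = 2P - 2, so 70 = 10P and P* = 7, Q* = 12.
Since 6 is below P* = 7, the floor does not bind and the free-market outcome prevails.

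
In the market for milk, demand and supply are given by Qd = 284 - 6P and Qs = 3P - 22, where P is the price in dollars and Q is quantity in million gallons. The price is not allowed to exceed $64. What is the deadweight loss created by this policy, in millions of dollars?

0

Equilibrium: 284 - 6P = 3P - 22, so 306 = 9P and P* = 34, Q* = 80.
Since 64 is above P* = 34, the ceiling does not bind and the free-market outcome prevails.
Since the control does not bind, no trades are prevented and deadweight loss is zero.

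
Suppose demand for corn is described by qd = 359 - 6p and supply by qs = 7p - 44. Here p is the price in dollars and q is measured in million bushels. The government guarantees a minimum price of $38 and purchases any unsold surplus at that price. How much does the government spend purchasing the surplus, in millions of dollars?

3458

Equilibrium: 359 - 6p = 7p - 44, so 403 = 13p and p* = 31, q* = 173.
Because the floor (38) lies above the market-clearing price, it is binding.
At p = 38: qd = 359 - 6·38 = 131 and qs = 7·38 - 44 = 222.
Surplus = qs - qd = 91.
Government expenditure = surplus × support price = 91 × 38 = 3458.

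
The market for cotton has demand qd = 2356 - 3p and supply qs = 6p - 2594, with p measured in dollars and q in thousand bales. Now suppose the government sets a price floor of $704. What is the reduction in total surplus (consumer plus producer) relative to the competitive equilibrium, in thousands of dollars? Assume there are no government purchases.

53361

Equilibrium: 2356 - 3p = 6p - 2594, so 4950 = 9p and p* = 550, q* = 706.
The floor of 704 is above the equilibrium price 550, so it binds.
At p = 704: qd = 2356 - 3·704 = 244 and qs = 6·704 - 2594 = 1630.
Quantity traded falls to 244. At q = 244 the demand price is (2356 - 244)/3 = 704 and the supply price is (2594 + 244)/6 = 473.
Deadweight loss = ½ · (704 - 473) · (706 - 244) = ½ · 231 · 462 = 53361.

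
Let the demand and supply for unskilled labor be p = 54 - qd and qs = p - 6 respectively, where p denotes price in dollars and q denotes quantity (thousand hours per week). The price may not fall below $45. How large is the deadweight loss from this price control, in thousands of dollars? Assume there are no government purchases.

Rearranging demand gives qd = 54 - p. Without the control the market clears where 54 - p = p - 6, i.e. p* = 30 and q* = 24.
Since 45 > 30, the floor is binding.
At p = 45: qd = 54 - 45 = 9 and qs = 45 - 6 = 39.
Quantity traded falls to 9. At q = 9 the demand price is 54 - 9 = 45 and the supply price is 6 + 9 = 15.
Deadweight loss = ½ · (45 - 15) · (24 - 9) = ½ · 30 · 15 = 225.

225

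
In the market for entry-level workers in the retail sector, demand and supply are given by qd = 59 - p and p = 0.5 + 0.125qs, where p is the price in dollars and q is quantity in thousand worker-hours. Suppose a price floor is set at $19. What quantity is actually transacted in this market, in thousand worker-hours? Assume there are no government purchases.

40

Rearranging supply gives qs = 8p - 4. Without the control the market clears where 59 - p = 8p - 4, i.e. p* = 7 and q* = 52.
Because the floor (19) lies above the market-clearing price, it is binding.
At p = 19: qd = 59 - 19 = 40 and qs = 8·19 - 4 = 148.
The quantity actually transacted is the short side, demand: 40.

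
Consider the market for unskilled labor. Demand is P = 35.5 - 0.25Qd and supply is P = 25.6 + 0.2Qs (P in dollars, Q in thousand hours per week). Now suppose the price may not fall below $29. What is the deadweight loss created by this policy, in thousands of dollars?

Rearranging demand gives Qd = 142 - 4P; rearranging supply gives Qs = 5P - 128. Equilibrium: 142 - 4P = 5P - 128, so 270 = 9P and P* = 30, Q* = 22.
Since 29 is below P* = 30, the floor does not bind and the free-market outcome prevails.
Since the control does not bind, no trades are prevented and deadweight loss is zero.

0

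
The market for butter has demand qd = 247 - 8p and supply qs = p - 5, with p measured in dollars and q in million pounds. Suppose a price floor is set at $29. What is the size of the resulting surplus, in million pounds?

9

In a free market, 247 - 8p = p - 5 gives the equilibrium p* = 28, q* = 23.
Because the floor (29) lies above the market-clearing price, it is binding.
At p = 29: qd = 247 - 8·29 = 15 and qs = 29 - 5 = 24.
Surplus = qs - qd = 24 - 15 = 9.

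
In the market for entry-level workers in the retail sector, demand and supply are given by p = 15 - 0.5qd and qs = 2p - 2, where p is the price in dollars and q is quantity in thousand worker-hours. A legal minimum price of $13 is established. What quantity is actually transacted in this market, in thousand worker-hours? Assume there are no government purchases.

Rearranging demand gives qd = 30 - 2p. In a free market, 30 - 2p = 2p - 2 gives the equilibrium p* = 8, q* = 14.
Since 13 > 8, the floor is binding.
At p = 13: qd = 30 - 2·13 = 4 and qs = 2·13 - 2 = 24.
The quantity actually transacted is the short side, demand: 4.

4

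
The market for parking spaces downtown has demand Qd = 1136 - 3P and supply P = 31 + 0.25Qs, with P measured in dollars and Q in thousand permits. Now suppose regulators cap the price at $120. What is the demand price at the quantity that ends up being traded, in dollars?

260

Rearranging supply gives Qs = 4P - 124. Equilibrium: 1136 - 3P = 4P - 124, so 1260 = 7P and P* = 180, Q* = 596.
Because the ceiling (120) lies below the market-clearing price, it is binding.
At P = 120: Qd = 1136 - 3·120 = 776 and Qs = 4·120 - 124 = 356.
Only 356 units reach the market. On the demand curve, the marginal buyer's willingness to pay at Q = 356 is (1136 - 356)/3 = 260.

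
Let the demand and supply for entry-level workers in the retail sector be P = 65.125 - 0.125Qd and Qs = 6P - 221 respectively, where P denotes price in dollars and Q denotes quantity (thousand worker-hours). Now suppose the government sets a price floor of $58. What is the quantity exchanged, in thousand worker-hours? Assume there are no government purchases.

Rearranging demand gives Qd = 521 - 8P. In a free market, 521 - 8P = 6P - 221 gives the equilibrium P* = 53, Q* = 97.
Because the floor (58) lies above the market-clearing price, it is binding.
At P = 58: Qd = 521 - 8·58 = 57 and Qs = 6·58 - 221 = 127.
The quantity actually transacted is the short side, demand: 57.

57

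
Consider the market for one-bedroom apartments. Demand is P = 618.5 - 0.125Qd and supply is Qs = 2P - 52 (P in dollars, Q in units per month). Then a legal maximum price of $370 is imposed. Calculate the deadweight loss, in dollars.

21125

Rearranging demand gives Qd = 4948 - 8P. Equilibrium: 4948 - 8P = 2P - 52, so 5000 = 10P and P* = 500, Q* = 948.
Since 370 < 500, the ceiling is binding.
At P = 370: Qd = 4948 - 8·370 = 1988 and Qs = 2·370 - 52 = 688.
Quantity traded falls to 688. At Q = 688 the demand price is (4948 - 688)/8 = 532.5 and the supply price is (52 + 688)/2 = 370.
Deadweight loss = ½ · (532.5 - 370) · (948 - 688) = ½ · 162.5 · 260 = 21125.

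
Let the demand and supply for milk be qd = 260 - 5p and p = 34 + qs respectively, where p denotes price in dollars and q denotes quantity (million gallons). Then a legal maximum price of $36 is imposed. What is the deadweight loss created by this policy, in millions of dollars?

Rearranging supply gives qs = p - 34. Equilibrium: 260 - 5p = p - 34, so 294 = 6p and p* = 49, q* = 15.
Because the ceiling (36) lies below the market-clearing price, it is binding.
At p = 36: qd = 260 - 5·36 = 80 and qs = 36 - 34 = 2.
Quantity traded falls to 2. At q = 2 the demand price is (260 - 2)/5 = 51.6 and the supply price is 34 + 2 = 36.
Deadweight loss = ½ · (51.6 - 36) · (15 - 2) = ½ · 15.6 · 13 = 101.4.

101.4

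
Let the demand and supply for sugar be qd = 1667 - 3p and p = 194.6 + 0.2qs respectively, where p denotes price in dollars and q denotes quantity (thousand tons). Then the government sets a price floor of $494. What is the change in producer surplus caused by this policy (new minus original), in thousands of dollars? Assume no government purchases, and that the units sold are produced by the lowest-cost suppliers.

6133.6

Rearranging supply gives qs = 5p - 973. In a free market, 1667 - 3p = 5p - 973 gives the equilibrium p* = 330, q* = 677.
Because the floor (494) lies above the market-clearing price, it is binding.
At p = 494: qd = 1667 - 3·494 = 185 and qs = 5·494 - 973 = 1497.
Producer surplus without the control is ½ · (330 - 194.6) · 677 = 45832.9.
With the floor, 185 units are sold at 494. The supply price at q = 185 is 231.6, so PS = ½ · [(494 - 194.6) + (494 - 231.6)] · 185 = 51966.5.
Change in producer surplus = 51966.5 - 45832.9 = 6133.6.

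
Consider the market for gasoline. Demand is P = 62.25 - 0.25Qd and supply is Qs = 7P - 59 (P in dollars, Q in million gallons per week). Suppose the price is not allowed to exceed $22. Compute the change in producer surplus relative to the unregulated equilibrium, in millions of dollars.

-696

Rearranging demand gives Qd = 249 - 4P. Equilibrium: 249 - 4P = 7P - 59, so 308 = 11P and P* = 28, Q* = 137.
Because the ceiling (22) lies below the market-clearing price, it is binding.
At P = 22: Qd = 249 - 4·22 = 161 and Qs = 7·22 - 59 = 95.
Producer surplus without the control is ½ · (28 - 59/7) · 137 = 18769/14.
With the ceiling, producers sell 95 units at 22, so PS = ½ · (22 - 59/7) · 95 = 9025/14.
Change in producer surplus = 9025/14 - 18769/14 = -696.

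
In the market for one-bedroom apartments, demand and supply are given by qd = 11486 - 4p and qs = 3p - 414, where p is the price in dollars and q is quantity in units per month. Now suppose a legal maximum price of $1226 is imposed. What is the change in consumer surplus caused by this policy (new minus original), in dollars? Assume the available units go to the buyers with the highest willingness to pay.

1294375.5

Equilibrium: 11486 - 4p = 3p - 414, so 11900 = 7p and p* = 1700, q* = 4686.
Since 1226 < 1700, the ceiling is binding.
At p = 1226: qd = 11486 - 4·1226 = 6582 and qs = 3·1226 - 414 = 3264.
Consumer surplus without the control is ½ · (2871.5 - 1700) · 4686 = 2744824.5.
With the ceiling, 3264 units are sold at 1226 (assume they go to the highest-value buyers). The demand price at q = 3264 is 2055.5, so CS = ½ · [(2871.5 - 1226) + (2055.5 - 1226)] · 3264 = 4039200.
Change in consumer surplus = 4039200 - 2744824.5 = 1294375.5.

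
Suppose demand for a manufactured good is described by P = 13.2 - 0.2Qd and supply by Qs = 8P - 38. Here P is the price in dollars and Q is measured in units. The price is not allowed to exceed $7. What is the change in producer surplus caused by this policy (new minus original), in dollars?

Rearranging demand gives Qd = 66 - 5P. Equilibrium: 66 - 5P = 8P - 38, so 104 = 13P and P* = 8, Q* = 26.
The ceiling of 7 is below the equilibrium price 8, so it binds.
At P = 7: Qd = 66 - 5·7 = 31 and Qs = 8·7 - 38 = 18.
Producer surplus without the control is ½ · (8 - 4.75) · 26 = 42.25.
With the ceiling, producers sell 18 units at 7, so PS = ½ · (7 - 4.75) · 18 = 20.25.
Change in producer surplus = 20.25 - 42.25 = -22.

-22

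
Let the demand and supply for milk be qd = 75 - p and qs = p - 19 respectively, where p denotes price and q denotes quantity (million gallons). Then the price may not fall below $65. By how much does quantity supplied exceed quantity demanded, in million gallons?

36

In a free market, 75 - p = p - 19 gives the equilibrium p* = 47, q* = 28.
Since 65 > 47, the floor is binding.
At p = 65: qd = 75 - 65 = 10 and qs = 65 - 19 = 46.
Surplus = qs - qd = 46 - 10 = 36.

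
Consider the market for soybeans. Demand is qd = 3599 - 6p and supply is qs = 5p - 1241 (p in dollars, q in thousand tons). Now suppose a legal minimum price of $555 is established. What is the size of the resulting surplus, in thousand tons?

Setting quantity demanded equal to quantity supplied, 3599 - 6p = 5p - 1241, gives p* = 440 and q* = 959.
Since 555 > 440, the floor is binding.
At p = 555: qd = 3599 - 6·555 = 269 and qs = 5·555 - 1241 = 1534.
Surplus = qs - qd = 1534 - 269 = 1265.

1265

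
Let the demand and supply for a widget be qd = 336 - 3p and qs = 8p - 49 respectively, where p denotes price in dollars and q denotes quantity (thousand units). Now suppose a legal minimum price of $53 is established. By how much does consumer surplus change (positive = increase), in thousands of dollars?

In a free market, 336 - 3p = 8p - 49 gives the equilibrium p* = 35, q* = 231.
The floor of 53 is above the equilibrium price 35, so it binds.
At p = 53: qd = 336 - 3·53 = 177 and qs = 8·53 - 49 = 375.
Consumer surplus without the control is ½ · (112 - 35) · 231 = 8893.5.
With the floor, consumers buy 177 units at 53, so CS = ½ · (112 - 53) · 177 = 5221.5.
Change in consumer surplus = 5221.5 - 8893.5 = -3672.

-3672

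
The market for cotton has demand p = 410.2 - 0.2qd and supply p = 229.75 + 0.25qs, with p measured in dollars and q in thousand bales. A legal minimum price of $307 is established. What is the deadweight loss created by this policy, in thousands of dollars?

0

Rearranging demand gives qd = 2051 - 5p; rearranging supply gives qs = 4p - 919. Equilibrium: 2051 - 5p = 4p - 919, so 2970 = 9p and p* = 330, q* = 401.
The floor of 307 is below the equilibrium price 330, so it is not binding; the market clears at p* = 330, q* = 401.
Since the control does not bind, no trades are prevented and deadweight loss is zero.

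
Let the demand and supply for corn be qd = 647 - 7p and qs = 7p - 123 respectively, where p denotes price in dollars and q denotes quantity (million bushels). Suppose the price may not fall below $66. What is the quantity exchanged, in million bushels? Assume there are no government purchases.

In a free market, 647 - 7p = 7p - 123 gives the equilibrium p* = 55, q* = 262.
The floor of 66 is above the equilibrium price 55, so it binds.
At p = 66: qd = 647 - 7·66 = 185 and qs = 7·66 - 123 = 339.
The quantity actually transacted is the short side, demand: 185.

185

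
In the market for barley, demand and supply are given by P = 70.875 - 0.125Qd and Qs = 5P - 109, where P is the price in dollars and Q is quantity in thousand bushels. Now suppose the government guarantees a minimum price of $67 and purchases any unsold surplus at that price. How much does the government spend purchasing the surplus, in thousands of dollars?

13065

Rearranging demand gives Qd = 567 - 8P. Without the control the market clears where 567 - 8P = 5P - 109, i.e. P* = 52 and Q* = 151.
Because the floor (67) lies above the market-clearing price, it is binding.
At P = 67: Qd = 567 - 8·67 = 31 and Qs = 5·67 - 109 = 226.
Surplus = Qs - Qd = 195.
Government expenditure = surplus × support price = 195 × 67 = 13065.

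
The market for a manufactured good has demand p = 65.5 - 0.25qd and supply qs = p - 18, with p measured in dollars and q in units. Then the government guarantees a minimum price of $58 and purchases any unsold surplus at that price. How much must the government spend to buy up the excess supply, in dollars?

Rearranging demand gives qd = 262 - 4p. Setting quantity demanded equal to quantity supplied, 262 - 4p = p - 18, gives p* = 56 and q* = 38.
Since 58 > 56, the floor is binding.
At p = 58: qd = 262 - 4·58 = 30 and qs = 58 - 18 = 40.
Surplus = qs - qd = 10.
Government expenditure = surplus × support price = 10 × 58 = 580.

580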